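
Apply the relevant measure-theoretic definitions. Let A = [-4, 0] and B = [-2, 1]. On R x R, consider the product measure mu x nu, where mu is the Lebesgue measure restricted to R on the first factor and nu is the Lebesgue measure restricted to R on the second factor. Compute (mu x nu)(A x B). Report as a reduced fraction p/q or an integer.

For a measurable rectangle A x B, the product measure satisfies
  (mu x nu)(A x B) = mu(A) * nu(B).
  mu(A) = 4.
  nu(B) = 3.
  (mu x nu)(A x B) = 4 * 3 = 12.

12


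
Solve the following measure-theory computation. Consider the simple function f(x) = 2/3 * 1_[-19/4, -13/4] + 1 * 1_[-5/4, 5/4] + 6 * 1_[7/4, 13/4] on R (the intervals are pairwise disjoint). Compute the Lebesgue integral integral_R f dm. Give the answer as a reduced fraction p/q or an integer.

For a simple function f = sum_i c_i * 1_{A_i} with disjoint A_i,
  integral f dm = sum_i c_i * m(A_i).
Lengths of the A_i:
  m(A_1) = -13/4 - (-19/4) = 3/2.
  m(A_2) = 5/4 - (-5/4) = 5/2.
  m(A_3) = 13/4 - 7/4 = 3/2.
Contributions c_i * m(A_i):
  (2/3) * (3/2) = 1.
  (1) * (5/2) = 5/2.
  (6) * (3/2) = 9.
Total: 1 + 5/2 + 9 = 25/2.

25/2


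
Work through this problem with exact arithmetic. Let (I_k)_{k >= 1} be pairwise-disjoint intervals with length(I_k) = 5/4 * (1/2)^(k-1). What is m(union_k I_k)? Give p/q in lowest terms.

By countable additivity of the Lebesgue measure on pairwise disjoint measurable sets,
  m(union_{k >= 1} I_k) = sum_{k >= 1} m(I_k) = sum_{k >= 1} a * r^(k-1),
  with a = 5/4 and r = 1/2.
Since 0 < r = 1/2 < 1, the geometric series converges:
  sum_{k >= 1} a * r^(k-1) = a / (1 - r).
  = 5/4 / (1 - 1/2)
  = 5/4 / (1/2)
  = 5/2.

5/2


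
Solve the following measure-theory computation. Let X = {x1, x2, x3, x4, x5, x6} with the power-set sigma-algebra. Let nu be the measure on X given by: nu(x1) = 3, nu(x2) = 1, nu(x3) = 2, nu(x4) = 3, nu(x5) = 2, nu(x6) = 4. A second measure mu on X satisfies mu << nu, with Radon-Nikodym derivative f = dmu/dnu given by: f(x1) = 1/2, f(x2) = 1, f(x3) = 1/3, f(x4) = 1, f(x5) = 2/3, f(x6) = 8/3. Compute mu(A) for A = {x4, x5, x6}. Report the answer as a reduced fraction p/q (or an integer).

By the defining property of the Radon-Nikodym derivative, for every measurable set A,
  mu(A) = integral_A f dnu.
Since nu is a discrete measure concentrated on the atoms of X, the integral over A reduces to the sum
  mu(A) = sum_{x in A} f(x) * nu({x}).
Computing each term:
  x4: f(x4) * nu(x4) = 1 * 3 = 3.
  x5: f(x5) * nu(x5) = 2/3 * 2 = 4/3.
  x6: f(x6) * nu(x6) = 8/3 * 4 = 32/3.
Summing: mu(A) = 3 + 4/3 + 32/3 = 15.

15


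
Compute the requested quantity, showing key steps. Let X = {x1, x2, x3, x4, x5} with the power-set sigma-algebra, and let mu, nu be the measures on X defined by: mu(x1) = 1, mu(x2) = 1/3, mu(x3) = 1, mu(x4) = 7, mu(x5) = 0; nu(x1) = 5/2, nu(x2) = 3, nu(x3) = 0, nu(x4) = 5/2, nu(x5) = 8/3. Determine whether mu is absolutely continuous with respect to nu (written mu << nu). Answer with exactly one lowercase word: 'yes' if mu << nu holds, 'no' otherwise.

mu << nu means: every nu-null measurable set is also mu-null; equivalently, for every atom x, if nu({x}) = 0 then mu({x}) = 0.
Checking each atom:
  x1: nu = 5/2 > 0 -> no constraint.
  x2: nu = 3 > 0 -> no constraint.
  x3: nu = 0, mu = 1 > 0 -> violates mu << nu.
  x4: nu = 5/2 > 0 -> no constraint.
  x5: nu = 8/3 > 0 -> no constraint.
The atom(s) x3 violate the condition (nu = 0 but mu > 0). Therefore mu is NOT absolutely continuous w.r.t. nu.

no


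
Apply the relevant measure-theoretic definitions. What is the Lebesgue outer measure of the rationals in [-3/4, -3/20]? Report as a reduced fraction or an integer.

Q cap [-3/4, -3/20] is countable; list its elements as q_1, q_2, ... . Fix eps > 0 and cover the k-th point by an interval of length eps * 2^(-k). The cover has total length eps * sum_{k>=1} 2^(-k) = eps, so by definition of outer measure m*(Q cap [-3/4, -3/20]) <= eps. Since eps was arbitrary and m* >= 0, the outer measure is 0.

0


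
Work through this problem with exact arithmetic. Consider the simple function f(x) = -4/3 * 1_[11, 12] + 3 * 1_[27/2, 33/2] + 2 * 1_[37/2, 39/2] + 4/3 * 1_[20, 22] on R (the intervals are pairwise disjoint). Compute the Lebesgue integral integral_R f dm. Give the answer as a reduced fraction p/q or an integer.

For a simple function f = sum_i c_i * 1_{A_i} with disjoint A_i,
  integral f dm = sum_i c_i * m(A_i).
Lengths of the A_i:
  m(A_1) = 12 - 11 = 1.
  m(A_2) = 33/2 - 27/2 = 3.
  m(A_3) = 39/2 - 37/2 = 1.
  m(A_4) = 22 - 20 = 2.
Contributions c_i * m(A_i):
  (-4/3) * (1) = -4/3.
  (3) * (3) = 9.
  (2) * (1) = 2.
  (4/3) * (2) = 8/3.
Total: -4/3 + 9 + 2 + 8/3 = 37/3.

37/3


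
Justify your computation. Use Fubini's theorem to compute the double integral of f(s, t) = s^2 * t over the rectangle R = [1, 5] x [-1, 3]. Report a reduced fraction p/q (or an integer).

f(s, t) is a tensor product of a function of s and a function of t, and both factors are bounded continuous (hence Lebesgue integrable) on the rectangle, so Fubini's theorem applies:
  integral_R f d(m x m) = (integral_a1^b1 s^2 ds) * (integral_a2^b2 t dt).
Inner integral in s: integral_{1}^{5} s^2 ds = (5^3 - 1^3)/3
  = 124/3.
Inner integral in t: integral_{-1}^{3} t dt = (3^2 - (-1)^2)/2
  = 4.
Product: (124/3) * (4) = 496/3.

496/3


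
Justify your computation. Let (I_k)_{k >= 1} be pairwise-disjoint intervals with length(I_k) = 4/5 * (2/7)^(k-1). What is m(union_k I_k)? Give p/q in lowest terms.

By countable additivity of the Lebesgue measure on pairwise disjoint measurable sets,
  m(union_{k >= 1} I_k) = sum_{k >= 1} m(I_k) = sum_{k >= 1} a * r^(k-1),
  with a = 4/5 and r = 2/7.
Since 0 < r = 2/7 < 1, the geometric series converges:
  sum_{k >= 1} a * r^(k-1) = a / (1 - r).
  = 4/5 / (1 - 2/7)
  = 4/5 / (5/7)
  = 28/25.

28/25


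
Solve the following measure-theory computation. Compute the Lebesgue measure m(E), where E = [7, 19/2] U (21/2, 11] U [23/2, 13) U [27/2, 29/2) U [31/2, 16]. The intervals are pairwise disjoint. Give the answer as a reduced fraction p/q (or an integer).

For pairwise disjoint intervals, m(union_i I_i) = sum_i m(I_i),
and m is invariant under swapping open/closed endpoints (single points have measure 0).
So m(E) = sum_i (b_i - a_i).
  I_1 has length 19/2 - 7 = 5/2.
  I_2 has length 11 - 21/2 = 1/2.
  I_3 has length 13 - 23/2 = 3/2.
  I_4 has length 29/2 - 27/2 = 1.
  I_5 has length 16 - 31/2 = 1/2.
Summing:
  m(E) = 5/2 + 1/2 + 3/2 + 1 + 1/2 = 6.

6


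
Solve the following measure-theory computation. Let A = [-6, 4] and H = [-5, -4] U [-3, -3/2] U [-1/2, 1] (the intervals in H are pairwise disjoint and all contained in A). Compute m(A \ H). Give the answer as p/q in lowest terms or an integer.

The ambient interval has length m(A) = 4 - (-6) = 10.
Since the holes are disjoint and sit inside A, by finite additivity
  m(H) = sum_i (b_i - a_i), and m(A \ H) = m(A) - m(H).
Computing the hole measures:
  m(H_1) = -4 - (-5) = 1.
  m(H_2) = -3/2 - (-3) = 3/2.
  m(H_3) = 1 - (-1/2) = 3/2.
Summed: m(H) = 1 + 3/2 + 3/2 = 4.
So m(A \ H) = 10 - 4 = 6.

6


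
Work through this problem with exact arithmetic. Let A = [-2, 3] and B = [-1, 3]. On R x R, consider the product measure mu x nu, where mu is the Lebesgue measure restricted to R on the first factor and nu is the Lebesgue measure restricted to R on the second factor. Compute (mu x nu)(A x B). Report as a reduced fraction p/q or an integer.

For a measurable rectangle A x B, the product measure satisfies
  (mu x nu)(A x B) = mu(A) * nu(B).
  mu(A) = 5.
  nu(B) = 4.
  (mu x nu)(A x B) = 5 * 4 = 20.

20


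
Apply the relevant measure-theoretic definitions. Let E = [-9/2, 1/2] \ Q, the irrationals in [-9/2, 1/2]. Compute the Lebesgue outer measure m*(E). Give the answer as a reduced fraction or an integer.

The interval I = [-9/2, 1/2] has m(I) = 1/2 - (-9/2) = 5 (endpoints are measure-zero, so open/closed/half-open agree). Write I = (I cap Q) u (I \ Q). The rationals in I are countable, so m*(I cap Q) = 0 (cover each rational by intervals whose total length is arbitrarily small). By countable subadditivity m*(I) <= m*(I cap Q) + m*(I \ Q), hence m*(I \ Q) >= m(I) = 5. The reverse inequality m*(I \ Q) <= m*(I) = 5 is trivial since (I \ Q) is a subset of I. Therefore m*(I \ Q) = 5.

5


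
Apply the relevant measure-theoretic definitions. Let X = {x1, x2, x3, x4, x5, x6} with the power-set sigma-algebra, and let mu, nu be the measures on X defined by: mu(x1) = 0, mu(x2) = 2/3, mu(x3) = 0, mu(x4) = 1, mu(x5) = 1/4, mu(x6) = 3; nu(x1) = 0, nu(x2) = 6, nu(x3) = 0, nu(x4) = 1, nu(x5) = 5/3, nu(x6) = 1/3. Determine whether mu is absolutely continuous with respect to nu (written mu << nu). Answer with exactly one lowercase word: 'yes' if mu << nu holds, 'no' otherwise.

mu << nu means: every nu-null measurable set is also mu-null; equivalently, for every atom x, if nu({x}) = 0 then mu({x}) = 0.
Checking each atom:
  x1: nu = 0, mu = 0 -> consistent with mu << nu.
  x2: nu = 6 > 0 -> no constraint.
  x3: nu = 0, mu = 0 -> consistent with mu << nu.
  x4: nu = 1 > 0 -> no constraint.
  x5: nu = 5/3 > 0 -> no constraint.
  x6: nu = 1/3 > 0 -> no constraint.
No atom violates the condition. Therefore mu << nu.

yes


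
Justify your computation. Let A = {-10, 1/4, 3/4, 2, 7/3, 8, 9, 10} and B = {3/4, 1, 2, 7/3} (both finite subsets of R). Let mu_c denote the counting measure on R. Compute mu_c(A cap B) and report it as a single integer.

Counting measure on a finite set equals cardinality. mu_c(A cap B) = |A cap B| (elements appearing in both).
Enumerating the elements of A that also lie in B gives 3 element(s).
So mu_c(A cap B) = 3.

3


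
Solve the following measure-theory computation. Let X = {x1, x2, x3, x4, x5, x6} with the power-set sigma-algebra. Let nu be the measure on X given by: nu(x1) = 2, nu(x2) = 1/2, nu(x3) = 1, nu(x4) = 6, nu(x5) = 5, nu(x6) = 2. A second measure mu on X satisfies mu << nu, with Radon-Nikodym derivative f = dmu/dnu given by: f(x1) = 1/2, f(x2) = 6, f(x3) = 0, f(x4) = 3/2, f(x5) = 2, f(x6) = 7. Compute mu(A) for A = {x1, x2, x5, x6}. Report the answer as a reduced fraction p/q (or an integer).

By the defining property of the Radon-Nikodym derivative, for every measurable set A,
  mu(A) = integral_A f dnu.
Since nu is a discrete measure concentrated on the atoms of X, the integral over A reduces to the sum
  mu(A) = sum_{x in A} f(x) * nu({x}).
Computing each term:
  x1: f(x1) * nu(x1) = 1/2 * 2 = 1.
  x2: f(x2) * nu(x2) = 6 * 1/2 = 3.
  x5: f(x5) * nu(x5) = 2 * 5 = 10.
  x6: f(x6) * nu(x6) = 7 * 2 = 14.
Summing: mu(A) = 1 + 3 + 10 + 14 = 28.

28


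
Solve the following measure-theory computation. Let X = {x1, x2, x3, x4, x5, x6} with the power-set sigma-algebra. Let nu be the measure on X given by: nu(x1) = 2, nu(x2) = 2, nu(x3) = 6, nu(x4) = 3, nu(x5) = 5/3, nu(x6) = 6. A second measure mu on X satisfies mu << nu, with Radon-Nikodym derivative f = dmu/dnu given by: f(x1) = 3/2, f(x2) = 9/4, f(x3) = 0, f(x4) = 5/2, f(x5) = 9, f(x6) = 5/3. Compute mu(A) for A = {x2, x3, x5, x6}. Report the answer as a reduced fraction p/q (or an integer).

By the defining property of the Radon-Nikodym derivative, for every measurable set A,
  mu(A) = integral_A f dnu.
Since nu is a discrete measure concentrated on the atoms of X, the integral over A reduces to the sum
  mu(A) = sum_{x in A} f(x) * nu({x}).
Computing each term:
  x2: f(x2) * nu(x2) = 9/4 * 2 = 9/2.
  x3: f(x3) * nu(x3) = 0 * 6 = 0.
  x5: f(x5) * nu(x5) = 9 * 5/3 = 15.
  x6: f(x6) * nu(x6) = 5/3 * 6 = 10.
Summing: mu(A) = 9/2 + 0 + 15 + 10 = 59/2.

59/2


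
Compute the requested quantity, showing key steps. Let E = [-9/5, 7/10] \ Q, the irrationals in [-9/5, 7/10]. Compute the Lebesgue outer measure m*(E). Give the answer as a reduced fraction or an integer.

The interval I = [-9/5, 7/10] has m(I) = 7/10 - (-9/5) = 5/2 (endpoints are measure-zero, so open/closed/half-open agree). Write I = (I cap Q) u (I \ Q). The rationals in I are countable, so m*(I cap Q) = 0 (cover each rational by intervals whose total length is arbitrarily small). By countable subadditivity m*(I) <= m*(I cap Q) + m*(I \ Q), hence m*(I \ Q) >= m(I) = 5/2. The reverse inequality m*(I \ Q) <= m*(I) = 5/2 is trivial since (I \ Q) is a subset of I. Therefore m*(I \ Q) = 5/2.

5/2


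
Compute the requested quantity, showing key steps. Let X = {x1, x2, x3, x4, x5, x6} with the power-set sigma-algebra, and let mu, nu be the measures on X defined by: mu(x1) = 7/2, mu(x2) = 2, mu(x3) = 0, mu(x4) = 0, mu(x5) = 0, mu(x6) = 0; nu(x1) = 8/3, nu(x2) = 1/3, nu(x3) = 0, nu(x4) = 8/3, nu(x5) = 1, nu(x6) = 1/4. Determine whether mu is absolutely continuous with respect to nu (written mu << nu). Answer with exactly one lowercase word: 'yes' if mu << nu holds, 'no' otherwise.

mu << nu means: every nu-null measurable set is also mu-null; equivalently, for every atom x, if nu({x}) = 0 then mu({x}) = 0.
Checking each atom:
  x1: nu = 8/3 > 0 -> no constraint.
  x2: nu = 1/3 > 0 -> no constraint.
  x3: nu = 0, mu = 0 -> consistent with mu << nu.
  x4: nu = 8/3 > 0 -> no constraint.
  x5: nu = 1 > 0 -> no constraint.
  x6: nu = 1/4 > 0 -> no constraint.
No atom violates the condition. Therefore mu << nu.

yes


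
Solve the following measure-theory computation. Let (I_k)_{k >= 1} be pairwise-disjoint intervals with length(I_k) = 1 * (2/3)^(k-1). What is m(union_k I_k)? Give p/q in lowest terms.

By countable additivity of the Lebesgue measure on pairwise disjoint measurable sets,
  m(union_{k >= 1} I_k) = sum_{k >= 1} m(I_k) = sum_{k >= 1} a * r^(k-1),
  with a = 1 and r = 2/3.
Since 0 < r = 2/3 < 1, the geometric series converges:
  sum_{k >= 1} a * r^(k-1) = a / (1 - r).
  = 1 / (1 - 2/3)
  = 1 / (1/3)
  = 3.

3


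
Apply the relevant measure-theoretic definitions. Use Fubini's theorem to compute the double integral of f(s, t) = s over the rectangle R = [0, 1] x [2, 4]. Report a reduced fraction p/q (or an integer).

f(s, t) is a tensor product of a function of s and a function of t, and both factors are bounded continuous (hence Lebesgue integrable) on the rectangle, so Fubini's theorem applies:
  integral_R f d(m x m) = (integral_a1^b1 s ds) * (integral_a2^b2 1 dt).
Inner integral in s: integral_{0}^{1} s ds = (1^2 - 0^2)/2
  = 1/2.
Inner integral in t: integral_{2}^{4} 1 dt = (4^1 - 2^1)/1
  = 2.
Product: (1/2) * (2) = 1.

1


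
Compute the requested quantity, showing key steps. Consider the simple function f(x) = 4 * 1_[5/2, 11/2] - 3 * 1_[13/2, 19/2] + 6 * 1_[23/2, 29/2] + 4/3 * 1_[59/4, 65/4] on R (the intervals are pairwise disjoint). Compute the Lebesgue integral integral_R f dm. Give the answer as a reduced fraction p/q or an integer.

For a simple function f = sum_i c_i * 1_{A_i} with disjoint A_i,
  integral f dm = sum_i c_i * m(A_i).
Lengths of the A_i:
  m(A_1) = 11/2 - 5/2 = 3.
  m(A_2) = 19/2 - 13/2 = 3.
  m(A_3) = 29/2 - 23/2 = 3.
  m(A_4) = 65/4 - 59/4 = 3/2.
Contributions c_i * m(A_i):
  (4) * (3) = 12.
  (-3) * (3) = -9.
  (6) * (3) = 18.
  (4/3) * (3/2) = 2.
Total: 12 - 9 + 18 + 2 = 23.

23


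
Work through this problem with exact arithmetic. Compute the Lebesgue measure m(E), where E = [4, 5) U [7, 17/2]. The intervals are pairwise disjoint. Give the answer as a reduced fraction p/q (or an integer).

For pairwise disjoint intervals, m(union_i I_i) = sum_i m(I_i),
and m is invariant under swapping open/closed endpoints (single points have measure 0).
So m(E) = sum_i (b_i - a_i).
  I_1 has length 5 - 4 = 1.
  I_2 has length 17/2 - 7 = 3/2.
Summing:
  m(E) = 1 + 3/2 = 5/2.

5/2


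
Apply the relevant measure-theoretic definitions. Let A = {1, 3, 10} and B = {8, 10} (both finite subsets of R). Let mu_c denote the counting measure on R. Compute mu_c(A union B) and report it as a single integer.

Counting measure on a finite set equals cardinality. By inclusion-exclusion, |A union B| = |A| + |B| - |A cap B|.
|A| = 3, |B| = 2, |A cap B| = 1.
So mu_c(A union B) = 3 + 2 - 1 = 4.

4


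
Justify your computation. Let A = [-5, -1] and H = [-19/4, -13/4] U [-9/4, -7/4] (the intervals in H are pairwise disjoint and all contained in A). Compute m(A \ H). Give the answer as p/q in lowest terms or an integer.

The ambient interval has length m(A) = -1 - (-5) = 4.
Since the holes are disjoint and sit inside A, by finite additivity
  m(H) = sum_i (b_i - a_i), and m(A \ H) = m(A) - m(H).
Computing the hole measures:
  m(H_1) = -13/4 - (-19/4) = 3/2.
  m(H_2) = -7/4 - (-9/4) = 1/2.
Summed: m(H) = 3/2 + 1/2 = 2.
So m(A \ H) = 4 - 2 = 2.

2


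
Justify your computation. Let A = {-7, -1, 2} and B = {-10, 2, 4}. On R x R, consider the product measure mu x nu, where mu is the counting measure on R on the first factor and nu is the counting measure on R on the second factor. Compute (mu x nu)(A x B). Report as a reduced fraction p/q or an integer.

For a measurable rectangle A x B, the product measure satisfies
  (mu x nu)(A x B) = mu(A) * nu(B).
  mu(A) = 3.
  nu(B) = 3.
  (mu x nu)(A x B) = 3 * 3 = 9.

9


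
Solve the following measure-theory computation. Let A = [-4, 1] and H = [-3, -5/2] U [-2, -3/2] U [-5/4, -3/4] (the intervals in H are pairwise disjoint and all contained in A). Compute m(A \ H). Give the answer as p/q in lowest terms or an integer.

The ambient interval has length m(A) = 1 - (-4) = 5.
Since the holes are disjoint and sit inside A, by finite additivity
  m(H) = sum_i (b_i - a_i), and m(A \ H) = m(A) - m(H).
Computing the hole measures:
  m(H_1) = -5/2 - (-3) = 1/2.
  m(H_2) = -3/2 - (-2) = 1/2.
  m(H_3) = -3/4 - (-5/4) = 1/2.
Summed: m(H) = 1/2 + 1/2 + 1/2 = 3/2.
So m(A \ H) = 5 - 3/2 = 7/2.

7/2


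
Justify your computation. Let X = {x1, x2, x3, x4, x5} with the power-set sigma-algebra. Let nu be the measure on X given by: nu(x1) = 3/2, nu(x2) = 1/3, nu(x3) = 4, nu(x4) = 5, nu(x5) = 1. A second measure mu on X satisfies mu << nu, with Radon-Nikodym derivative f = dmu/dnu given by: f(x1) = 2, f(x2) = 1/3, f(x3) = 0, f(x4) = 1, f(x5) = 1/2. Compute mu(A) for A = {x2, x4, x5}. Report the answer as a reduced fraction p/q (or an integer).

By the defining property of the Radon-Nikodym derivative, for every measurable set A,
  mu(A) = integral_A f dnu.
Since nu is a discrete measure concentrated on the atoms of X, the integral over A reduces to the sum
  mu(A) = sum_{x in A} f(x) * nu({x}).
Computing each term:
  x2: f(x2) * nu(x2) = 1/3 * 1/3 = 1/9.
  x4: f(x4) * nu(x4) = 1 * 5 = 5.
  x5: f(x5) * nu(x5) = 1/2 * 1 = 1/2.
Summing: mu(A) = 1/9 + 5 + 1/2 = 101/18.

101/18


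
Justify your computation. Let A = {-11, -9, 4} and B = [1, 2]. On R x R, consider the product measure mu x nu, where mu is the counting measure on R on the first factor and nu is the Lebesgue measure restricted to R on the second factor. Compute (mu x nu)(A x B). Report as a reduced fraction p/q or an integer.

For a measurable rectangle A x B, the product measure satisfies
  (mu x nu)(A x B) = mu(A) * nu(B).
  mu(A) = 3.
  nu(B) = 1.
  (mu x nu)(A x B) = 3 * 1 = 3.

3


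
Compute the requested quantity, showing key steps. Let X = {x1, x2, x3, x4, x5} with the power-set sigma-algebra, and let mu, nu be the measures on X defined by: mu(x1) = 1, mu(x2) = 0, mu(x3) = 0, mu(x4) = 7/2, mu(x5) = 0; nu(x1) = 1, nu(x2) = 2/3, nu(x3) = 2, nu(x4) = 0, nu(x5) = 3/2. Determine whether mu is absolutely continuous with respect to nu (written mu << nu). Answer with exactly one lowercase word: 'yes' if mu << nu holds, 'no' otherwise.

mu << nu means: every nu-null measurable set is also mu-null; equivalently, for every atom x, if nu({x}) = 0 then mu({x}) = 0.
Checking each atom:
  x1: nu = 1 > 0 -> no constraint.
  x2: nu = 2/3 > 0 -> no constraint.
  x3: nu = 2 > 0 -> no constraint.
  x4: nu = 0, mu = 7/2 > 0 -> violates mu << nu.
  x5: nu = 3/2 > 0 -> no constraint.
The atom(s) x4 violate the condition (nu = 0 but mu > 0). Therefore mu is NOT absolutely continuous w.r.t. nu.

no


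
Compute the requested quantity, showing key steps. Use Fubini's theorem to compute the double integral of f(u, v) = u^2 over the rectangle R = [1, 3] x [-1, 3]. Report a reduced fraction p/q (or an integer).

f(u, v) is a tensor product of a function of u and a function of v, and both factors are bounded continuous (hence Lebesgue integrable) on the rectangle, so Fubini's theorem applies:
  integral_R f d(m x m) = (integral_a1^b1 u^2 du) * (integral_a2^b2 1 dv).
Inner integral in u: integral_{1}^{3} u^2 du = (3^3 - 1^3)/3
  = 26/3.
Inner integral in v: integral_{-1}^{3} 1 dv = (3^1 - (-1)^1)/1
  = 4.
Product: (26/3) * (4) = 104/3.

104/3


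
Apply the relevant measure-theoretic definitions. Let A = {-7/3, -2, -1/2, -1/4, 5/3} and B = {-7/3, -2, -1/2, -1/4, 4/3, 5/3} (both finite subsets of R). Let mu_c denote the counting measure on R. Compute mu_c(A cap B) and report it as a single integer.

Counting measure on a finite set equals cardinality. mu_c(A cap B) = |A cap B| (elements appearing in both).
Enumerating the elements of A that also lie in B gives 5 element(s).
So mu_c(A cap B) = 5.

5


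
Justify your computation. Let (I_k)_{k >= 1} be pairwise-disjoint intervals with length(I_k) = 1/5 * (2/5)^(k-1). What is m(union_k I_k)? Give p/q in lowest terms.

By countable additivity of the Lebesgue measure on pairwise disjoint measurable sets,
  m(union_{k >= 1} I_k) = sum_{k >= 1} m(I_k) = sum_{k >= 1} a * r^(k-1),
  with a = 1/5 and r = 2/5.
Since 0 < r = 2/5 < 1, the geometric series converges:
  sum_{k >= 1} a * r^(k-1) = a / (1 - r).
  = 1/5 / (1 - 2/5)
  = 1/5 / (3/5)
  = 1/3.

1/3


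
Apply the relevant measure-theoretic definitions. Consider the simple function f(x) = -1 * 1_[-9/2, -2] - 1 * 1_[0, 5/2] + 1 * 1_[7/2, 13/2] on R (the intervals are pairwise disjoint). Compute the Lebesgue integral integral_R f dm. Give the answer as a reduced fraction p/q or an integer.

For a simple function f = sum_i c_i * 1_{A_i} with disjoint A_i,
  integral f dm = sum_i c_i * m(A_i).
Lengths of the A_i:
  m(A_1) = -2 - (-9/2) = 5/2.
  m(A_2) = 5/2 - 0 = 5/2.
  m(A_3) = 13/2 - 7/2 = 3.
Contributions c_i * m(A_i):
  (-1) * (5/2) = -5/2.
  (-1) * (5/2) = -5/2.
  (1) * (3) = 3.
Total: -5/2 - 5/2 + 3 = -2.

-2


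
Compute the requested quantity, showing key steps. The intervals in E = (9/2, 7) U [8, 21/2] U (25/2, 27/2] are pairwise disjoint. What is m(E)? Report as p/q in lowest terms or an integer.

For pairwise disjoint intervals, m(union_i I_i) = sum_i m(I_i),
and m is invariant under swapping open/closed endpoints (single points have measure 0).
So m(E) = sum_i (b_i - a_i).
  I_1 has length 7 - 9/2 = 5/2.
  I_2 has length 21/2 - 8 = 5/2.
  I_3 has length 27/2 - 25/2 = 1.
Summing:
  m(E) = 5/2 + 5/2 + 1 = 6.

6


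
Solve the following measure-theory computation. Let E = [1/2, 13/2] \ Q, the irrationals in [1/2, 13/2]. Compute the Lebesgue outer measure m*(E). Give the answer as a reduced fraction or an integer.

The interval I = [1/2, 13/2] has m(I) = 13/2 - 1/2 = 6 (endpoints are measure-zero, so open/closed/half-open agree). Write I = (I cap Q) u (I \ Q). The rationals in I are countable, so m*(I cap Q) = 0 (cover each rational by intervals whose total length is arbitrarily small). By countable subadditivity m*(I) <= m*(I cap Q) + m*(I \ Q), hence m*(I \ Q) >= m(I) = 6. The reverse inequality m*(I \ Q) <= m*(I) = 6 is trivial since (I \ Q) is a subset of I. Therefore m*(I \ Q) = 6.

6


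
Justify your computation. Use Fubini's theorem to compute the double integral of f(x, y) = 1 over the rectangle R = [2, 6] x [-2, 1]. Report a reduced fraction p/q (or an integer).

f(x, y) is a tensor product of a function of x and a function of y, and both factors are bounded continuous (hence Lebesgue integrable) on the rectangle, so Fubini's theorem applies:
  integral_R f d(m x m) = (integral_a1^b1 1 dx) * (integral_a2^b2 1 dy).
Inner integral in x: integral_{2}^{6} 1 dx = (6^1 - 2^1)/1
  = 4.
Inner integral in y: integral_{-2}^{1} 1 dy = (1^1 - (-2)^1)/1
  = 3.
Product: (4) * (3) = 12.

12


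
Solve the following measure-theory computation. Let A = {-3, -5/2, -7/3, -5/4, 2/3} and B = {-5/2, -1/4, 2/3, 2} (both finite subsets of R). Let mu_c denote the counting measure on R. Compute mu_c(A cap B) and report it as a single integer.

Counting measure on a finite set equals cardinality. mu_c(A cap B) = |A cap B| (elements appearing in both).
Enumerating the elements of A that also lie in B gives 2 element(s).
So mu_c(A cap B) = 2.

2


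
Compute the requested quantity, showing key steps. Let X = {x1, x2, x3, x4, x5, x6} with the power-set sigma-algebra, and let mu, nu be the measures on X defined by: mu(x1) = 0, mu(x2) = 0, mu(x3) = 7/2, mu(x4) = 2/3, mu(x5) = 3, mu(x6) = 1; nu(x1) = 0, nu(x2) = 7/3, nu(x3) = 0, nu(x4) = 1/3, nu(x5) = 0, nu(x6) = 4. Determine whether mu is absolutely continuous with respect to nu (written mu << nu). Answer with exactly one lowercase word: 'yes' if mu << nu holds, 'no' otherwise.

mu << nu means: every nu-null measurable set is also mu-null; equivalently, for every atom x, if nu({x}) = 0 then mu({x}) = 0.
Checking each atom:
  x1: nu = 0, mu = 0 -> consistent with mu << nu.
  x2: nu = 7/3 > 0 -> no constraint.
  x3: nu = 0, mu = 7/2 > 0 -> violates mu << nu.
  x4: nu = 1/3 > 0 -> no constraint.
  x5: nu = 0, mu = 3 > 0 -> violates mu << nu.
  x6: nu = 4 > 0 -> no constraint.
The atom(s) x3, x5 violate the condition (nu = 0 but mu > 0). Therefore mu is NOT absolutely continuous w.r.t. nu.

no


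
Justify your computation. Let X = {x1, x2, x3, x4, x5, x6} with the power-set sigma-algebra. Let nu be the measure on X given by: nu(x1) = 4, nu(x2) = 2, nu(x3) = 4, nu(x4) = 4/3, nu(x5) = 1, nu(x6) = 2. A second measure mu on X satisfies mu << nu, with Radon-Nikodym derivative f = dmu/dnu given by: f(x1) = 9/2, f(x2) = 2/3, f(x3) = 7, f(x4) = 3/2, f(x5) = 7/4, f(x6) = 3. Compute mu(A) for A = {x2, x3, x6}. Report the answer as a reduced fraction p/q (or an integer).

By the defining property of the Radon-Nikodym derivative, for every measurable set A,
  mu(A) = integral_A f dnu.
Since nu is a discrete measure concentrated on the atoms of X, the integral over A reduces to the sum
  mu(A) = sum_{x in A} f(x) * nu({x}).
Computing each term:
  x2: f(x2) * nu(x2) = 2/3 * 2 = 4/3.
  x3: f(x3) * nu(x3) = 7 * 4 = 28.
  x6: f(x6) * nu(x6) = 3 * 2 = 6.
Summing: mu(A) = 4/3 + 28 + 6 = 106/3.

106/3


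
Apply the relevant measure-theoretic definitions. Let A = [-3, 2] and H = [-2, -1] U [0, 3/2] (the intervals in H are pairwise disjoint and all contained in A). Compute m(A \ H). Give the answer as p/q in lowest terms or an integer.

The ambient interval has length m(A) = 2 - (-3) = 5.
Since the holes are disjoint and sit inside A, by finite additivity
  m(H) = sum_i (b_i - a_i), and m(A \ H) = m(A) - m(H).
Computing the hole measures:
  m(H_1) = -1 - (-2) = 1.
  m(H_2) = 3/2 - 0 = 3/2.
Summed: m(H) = 1 + 3/2 = 5/2.
So m(A \ H) = 5 - 5/2 = 5/2.

5/2


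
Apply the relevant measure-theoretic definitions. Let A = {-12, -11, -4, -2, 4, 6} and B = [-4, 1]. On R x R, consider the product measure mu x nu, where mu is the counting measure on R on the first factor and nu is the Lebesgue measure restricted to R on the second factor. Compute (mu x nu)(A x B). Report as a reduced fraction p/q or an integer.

For a measurable rectangle A x B, the product measure satisfies
  (mu x nu)(A x B) = mu(A) * nu(B).
  mu(A) = 6.
  nu(B) = 5.
  (mu x nu)(A x B) = 6 * 5 = 30.

30


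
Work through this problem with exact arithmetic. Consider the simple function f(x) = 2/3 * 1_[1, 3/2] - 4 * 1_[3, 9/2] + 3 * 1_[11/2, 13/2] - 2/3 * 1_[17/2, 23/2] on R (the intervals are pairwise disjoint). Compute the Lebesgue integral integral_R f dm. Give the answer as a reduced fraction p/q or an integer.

For a simple function f = sum_i c_i * 1_{A_i} with disjoint A_i,
  integral f dm = sum_i c_i * m(A_i).
Lengths of the A_i:
  m(A_1) = 3/2 - 1 = 1/2.
  m(A_2) = 9/2 - 3 = 3/2.
  m(A_3) = 13/2 - 11/2 = 1.
  m(A_4) = 23/2 - 17/2 = 3.
Contributions c_i * m(A_i):
  (2/3) * (1/2) = 1/3.
  (-4) * (3/2) = -6.
  (3) * (1) = 3.
  (-2/3) * (3) = -2.
Total: 1/3 - 6 + 3 - 2 = -14/3.

-14/3


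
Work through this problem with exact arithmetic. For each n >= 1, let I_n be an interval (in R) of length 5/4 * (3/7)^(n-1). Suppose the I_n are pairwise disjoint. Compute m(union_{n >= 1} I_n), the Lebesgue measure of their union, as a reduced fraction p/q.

By countable additivity of the Lebesgue measure on pairwise disjoint measurable sets,
  m(union_{n >= 1} I_n) = sum_{n >= 1} m(I_n) = sum_{n >= 1} a * r^(n-1),
  with a = 5/4 and r = 3/7.
Since 0 < r = 3/7 < 1, the geometric series converges:
  sum_{n >= 1} a * r^(n-1) = a / (1 - r).
  = 5/4 / (1 - 3/7)
  = 5/4 / (4/7)
  = 35/16.

35/16


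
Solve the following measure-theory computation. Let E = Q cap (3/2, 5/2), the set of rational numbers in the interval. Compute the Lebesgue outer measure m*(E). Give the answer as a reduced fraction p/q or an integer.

Q cap (3/2, 5/2) is countable; list its elements as q_1, q_2, ... . Fix eps > 0 and cover the k-th point by an interval of length eps * 2^(-k). The cover has total length eps * sum_{k>=1} 2^(-k) = eps, so by definition of outer measure m*(Q cap (3/2, 5/2)) <= eps. Since eps was arbitrary and m* >= 0, the outer measure is 0.

0


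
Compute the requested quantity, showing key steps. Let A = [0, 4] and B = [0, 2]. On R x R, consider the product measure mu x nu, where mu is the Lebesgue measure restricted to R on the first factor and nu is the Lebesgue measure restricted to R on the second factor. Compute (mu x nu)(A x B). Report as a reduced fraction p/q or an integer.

For a measurable rectangle A x B, the product measure satisfies
  (mu x nu)(A x B) = mu(A) * nu(B).
  mu(A) = 4.
  nu(B) = 2.
  (mu x nu)(A x B) = 4 * 2 = 8.

8


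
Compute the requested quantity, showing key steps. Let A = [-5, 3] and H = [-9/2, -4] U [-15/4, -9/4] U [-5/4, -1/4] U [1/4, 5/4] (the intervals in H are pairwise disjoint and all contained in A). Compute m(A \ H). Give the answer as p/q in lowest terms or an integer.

The ambient interval has length m(A) = 3 - (-5) = 8.
Since the holes are disjoint and sit inside A, by finite additivity
  m(H) = sum_i (b_i - a_i), and m(A \ H) = m(A) - m(H).
Computing the hole measures:
  m(H_1) = -4 - (-9/2) = 1/2.
  m(H_2) = -9/4 - (-15/4) = 3/2.
  m(H_3) = -1/4 - (-5/4) = 1.
  m(H_4) = 5/4 - 1/4 = 1.
Summed: m(H) = 1/2 + 3/2 + 1 + 1 = 4.
So m(A \ H) = 8 - 4 = 4.

4


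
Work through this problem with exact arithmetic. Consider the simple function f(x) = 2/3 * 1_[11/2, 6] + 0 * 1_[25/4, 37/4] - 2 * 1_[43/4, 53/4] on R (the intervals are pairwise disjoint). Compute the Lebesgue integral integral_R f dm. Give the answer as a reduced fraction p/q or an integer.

For a simple function f = sum_i c_i * 1_{A_i} with disjoint A_i,
  integral f dm = sum_i c_i * m(A_i).
Lengths of the A_i:
  m(A_1) = 6 - 11/2 = 1/2.
  m(A_2) = 37/4 - 25/4 = 3.
  m(A_3) = 53/4 - 43/4 = 5/2.
Contributions c_i * m(A_i):
  (2/3) * (1/2) = 1/3.
  (0) * (3) = 0.
  (-2) * (5/2) = -5.
Total: 1/3 + 0 - 5 = -14/3.

-14/3


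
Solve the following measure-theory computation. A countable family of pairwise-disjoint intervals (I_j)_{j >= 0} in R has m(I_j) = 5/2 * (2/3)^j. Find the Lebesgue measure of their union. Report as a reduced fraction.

By countable additivity of the Lebesgue measure on pairwise disjoint measurable sets,
  m(union_{j >= 0} I_j) = sum_{j >= 0} m(I_j) = sum_{j >= 0} a * r^j,
  with a = 5/2 and r = 2/3.
Since 0 < r = 2/3 < 1, the geometric series converges:
  sum_{j >= 0} a * r^j = a / (1 - r).
  = 5/2 / (1 - 2/3)
  = 5/2 / (1/3)
  = 15/2.

15/2


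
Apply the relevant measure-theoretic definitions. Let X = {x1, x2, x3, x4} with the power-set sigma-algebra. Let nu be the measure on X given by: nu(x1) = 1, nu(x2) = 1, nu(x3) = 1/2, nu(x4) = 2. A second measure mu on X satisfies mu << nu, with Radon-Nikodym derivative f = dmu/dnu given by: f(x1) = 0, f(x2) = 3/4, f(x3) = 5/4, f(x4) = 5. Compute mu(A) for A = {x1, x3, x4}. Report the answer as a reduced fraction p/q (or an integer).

By the defining property of the Radon-Nikodym derivative, for every measurable set A,
  mu(A) = integral_A f dnu.
Since nu is a discrete measure concentrated on the atoms of X, the integral over A reduces to the sum
  mu(A) = sum_{x in A} f(x) * nu({x}).
Computing each term:
  x1: f(x1) * nu(x1) = 0 * 1 = 0.
  x3: f(x3) * nu(x3) = 5/4 * 1/2 = 5/8.
  x4: f(x4) * nu(x4) = 5 * 2 = 10.
Summing: mu(A) = 0 + 5/8 + 10 = 85/8.

85/8


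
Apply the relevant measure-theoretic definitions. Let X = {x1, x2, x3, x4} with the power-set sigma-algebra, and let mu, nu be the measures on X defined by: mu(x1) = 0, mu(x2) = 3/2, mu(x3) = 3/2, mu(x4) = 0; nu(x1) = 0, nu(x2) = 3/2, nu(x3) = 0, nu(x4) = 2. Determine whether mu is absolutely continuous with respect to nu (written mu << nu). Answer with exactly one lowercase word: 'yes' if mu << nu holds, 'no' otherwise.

mu << nu means: every nu-null measurable set is also mu-null; equivalently, for every atom x, if nu({x}) = 0 then mu({x}) = 0.
Checking each atom:
  x1: nu = 0, mu = 0 -> consistent with mu << nu.
  x2: nu = 3/2 > 0 -> no constraint.
  x3: nu = 0, mu = 3/2 > 0 -> violates mu << nu.
  x4: nu = 2 > 0 -> no constraint.
The atom(s) x3 violate the condition (nu = 0 but mu > 0). Therefore mu is NOT absolutely continuous w.r.t. nu.

no


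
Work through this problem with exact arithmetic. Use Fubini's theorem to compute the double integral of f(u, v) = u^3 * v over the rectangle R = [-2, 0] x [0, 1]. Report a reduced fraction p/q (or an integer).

f(u, v) is a tensor product of a function of u and a function of v, and both factors are bounded continuous (hence Lebesgue integrable) on the rectangle, so Fubini's theorem applies:
  integral_R f d(m x m) = (integral_a1^b1 u^3 du) * (integral_a2^b2 v dv).
Inner integral in u: integral_{-2}^{0} u^3 du = (0^4 - (-2)^4)/4
  = -4.
Inner integral in v: integral_{0}^{1} v dv = (1^2 - 0^2)/2
  = 1/2.
Product: (-4) * (1/2) = -2.

-2


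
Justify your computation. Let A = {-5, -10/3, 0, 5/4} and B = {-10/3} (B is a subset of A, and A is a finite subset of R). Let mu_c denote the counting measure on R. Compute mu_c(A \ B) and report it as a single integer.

Counting measure assigns mu_c(E) = |E| (number of elements) when E is finite. For B subset A, A \ B is the set of elements of A not in B, so |A \ B| = |A| - |B|.
|A| = 4, |B| = 1, so mu_c(A \ B) = 4 - 1 = 3.

3


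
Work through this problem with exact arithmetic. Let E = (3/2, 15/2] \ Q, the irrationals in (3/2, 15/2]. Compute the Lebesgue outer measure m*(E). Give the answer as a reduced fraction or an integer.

The interval I = (3/2, 15/2] has m(I) = 15/2 - 3/2 = 6 (endpoints are measure-zero, so open/closed/half-open agree). Write I = (I cap Q) u (I \ Q). The rationals in I are countable, so m*(I cap Q) = 0 (cover each rational by intervals whose total length is arbitrarily small). By countable subadditivity m*(I) <= m*(I cap Q) + m*(I \ Q), hence m*(I \ Q) >= m(I) = 6. The reverse inequality m*(I \ Q) <= m*(I) = 6 is trivial since (I \ Q) is a subset of I. Therefore m*(I \ Q) = 6.

6


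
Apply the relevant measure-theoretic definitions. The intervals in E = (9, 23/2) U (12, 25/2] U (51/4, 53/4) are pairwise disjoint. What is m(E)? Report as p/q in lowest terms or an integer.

For pairwise disjoint intervals, m(union_i I_i) = sum_i m(I_i),
and m is invariant under swapping open/closed endpoints (single points have measure 0).
So m(E) = sum_i (b_i - a_i).
  I_1 has length 23/2 - 9 = 5/2.
  I_2 has length 25/2 - 12 = 1/2.
  I_3 has length 53/4 - 51/4 = 1/2.
Summing:
  m(E) = 5/2 + 1/2 + 1/2 = 7/2.

7/2


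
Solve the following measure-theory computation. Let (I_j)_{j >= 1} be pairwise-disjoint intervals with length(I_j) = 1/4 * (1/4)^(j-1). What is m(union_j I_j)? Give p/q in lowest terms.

By countable additivity of the Lebesgue measure on pairwise disjoint measurable sets,
  m(union_{j >= 1} I_j) = sum_{j >= 1} m(I_j) = sum_{j >= 1} a * r^(j-1),
  with a = 1/4 and r = 1/4.
Since 0 < r = 1/4 < 1, the geometric series converges:
  sum_{j >= 1} a * r^(j-1) = a / (1 - r).
  = 1/4 / (1 - 1/4)
  = 1/4 / (3/4)
  = 1/3.

1/3


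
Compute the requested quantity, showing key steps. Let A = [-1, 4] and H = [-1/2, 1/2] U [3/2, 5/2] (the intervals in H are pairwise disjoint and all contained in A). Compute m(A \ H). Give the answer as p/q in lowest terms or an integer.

The ambient interval has length m(A) = 4 - (-1) = 5.
Since the holes are disjoint and sit inside A, by finite additivity
  m(H) = sum_i (b_i - a_i), and m(A \ H) = m(A) - m(H).
Computing the hole measures:
  m(H_1) = 1/2 - (-1/2) = 1.
  m(H_2) = 5/2 - 3/2 = 1.
Summed: m(H) = 1 + 1 = 2.
So m(A \ H) = 5 - 2 = 3.

3


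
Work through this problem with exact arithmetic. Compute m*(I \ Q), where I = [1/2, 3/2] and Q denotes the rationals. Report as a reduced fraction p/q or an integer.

The interval I = [1/2, 3/2] has m(I) = 3/2 - 1/2 = 1 (endpoints are measure-zero, so open/closed/half-open agree). Write I = (I cap Q) u (I \ Q). The rationals in I are countable, so m*(I cap Q) = 0 (cover each rational by intervals whose total length is arbitrarily small). By countable subadditivity m*(I) <= m*(I cap Q) + m*(I \ Q), hence m*(I \ Q) >= m(I) = 1. The reverse inequality m*(I \ Q) <= m*(I) = 1 is trivial since (I \ Q) is a subset of I. Therefore m*(I \ Q) = 1.

1


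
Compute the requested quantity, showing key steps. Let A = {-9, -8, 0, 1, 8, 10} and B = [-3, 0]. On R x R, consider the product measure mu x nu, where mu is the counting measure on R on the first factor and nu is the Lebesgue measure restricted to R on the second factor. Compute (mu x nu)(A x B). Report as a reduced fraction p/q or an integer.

For a measurable rectangle A x B, the product measure satisfies
  (mu x nu)(A x B) = mu(A) * nu(B).
  mu(A) = 6.
  nu(B) = 3.
  (mu x nu)(A x B) = 6 * 3 = 18.

18


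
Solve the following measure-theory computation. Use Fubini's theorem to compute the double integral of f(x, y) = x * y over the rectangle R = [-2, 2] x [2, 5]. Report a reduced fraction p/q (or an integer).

f(x, y) is a tensor product of a function of x and a function of y, and both factors are bounded continuous (hence Lebesgue integrable) on the rectangle, so Fubini's theorem applies:
  integral_R f d(m x m) = (integral_a1^b1 x dx) * (integral_a2^b2 y dy).
Inner integral in x: integral_{-2}^{2} x dx = (2^2 - (-2)^2)/2
  = 0.
Inner integral in y: integral_{2}^{5} y dy = (5^2 - 2^2)/2
  = 21/2.
Product: (0) * (21/2) = 0.

0


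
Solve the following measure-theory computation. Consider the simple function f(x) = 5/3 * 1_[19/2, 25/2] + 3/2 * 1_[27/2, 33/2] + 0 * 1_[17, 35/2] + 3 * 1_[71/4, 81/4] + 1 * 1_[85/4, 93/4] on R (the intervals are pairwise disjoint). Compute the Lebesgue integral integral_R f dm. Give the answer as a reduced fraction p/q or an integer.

For a simple function f = sum_i c_i * 1_{A_i} with disjoint A_i,
  integral f dm = sum_i c_i * m(A_i).
Lengths of the A_i:
  m(A_1) = 25/2 - 19/2 = 3.
  m(A_2) = 33/2 - 27/2 = 3.
  m(A_3) = 35/2 - 17 = 1/2.
  m(A_4) = 81/4 - 71/4 = 5/2.
  m(A_5) = 93/4 - 85/4 = 2.
Contributions c_i * m(A_i):
  (5/3) * (3) = 5.
  (3/2) * (3) = 9/2.
  (0) * (1/2) = 0.
  (3) * (5/2) = 15/2.
  (1) * (2) = 2.
Total: 5 + 9/2 + 0 + 15/2 + 2 = 19.

19


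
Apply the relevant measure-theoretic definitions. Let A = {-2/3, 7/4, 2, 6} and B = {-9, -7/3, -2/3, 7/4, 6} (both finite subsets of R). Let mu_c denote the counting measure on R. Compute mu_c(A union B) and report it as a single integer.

Counting measure on a finite set equals cardinality. By inclusion-exclusion, |A union B| = |A| + |B| - |A cap B|.
|A| = 4, |B| = 5, |A cap B| = 3.
So mu_c(A union B) = 4 + 5 - 3 = 6.

6


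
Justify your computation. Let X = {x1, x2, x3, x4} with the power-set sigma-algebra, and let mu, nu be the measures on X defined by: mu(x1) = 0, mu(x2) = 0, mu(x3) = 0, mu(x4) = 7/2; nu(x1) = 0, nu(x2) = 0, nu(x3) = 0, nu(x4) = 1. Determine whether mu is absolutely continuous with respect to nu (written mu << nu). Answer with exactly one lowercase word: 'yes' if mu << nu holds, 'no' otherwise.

mu << nu means: every nu-null measurable set is also mu-null; equivalently, for every atom x, if nu({x}) = 0 then mu({x}) = 0.
Checking each atom:
  x1: nu = 0, mu = 0 -> consistent with mu << nu.
  x2: nu = 0, mu = 0 -> consistent with mu << nu.
  x3: nu = 0, mu = 0 -> consistent with mu << nu.
  x4: nu = 1 > 0 -> no constraint.
No atom violates the condition. Therefore mu << nu.

yes
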